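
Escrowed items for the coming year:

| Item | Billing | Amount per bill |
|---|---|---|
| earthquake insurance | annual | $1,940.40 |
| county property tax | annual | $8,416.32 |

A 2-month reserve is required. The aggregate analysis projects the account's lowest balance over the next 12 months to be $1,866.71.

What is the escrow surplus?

Earthquake insurance: $1,940.40/yr
County property tax: $8,416.32/yr
Total per year = $1,940.40 + $8,416.32 = $10,356.72
Monthly escrow = $10,356.72 / 12 = $863.06
Cushion = 2 × $863.06 = $1,726.12
Surplus = $1,866.71 − $1,726.12 = $140.59

$140.59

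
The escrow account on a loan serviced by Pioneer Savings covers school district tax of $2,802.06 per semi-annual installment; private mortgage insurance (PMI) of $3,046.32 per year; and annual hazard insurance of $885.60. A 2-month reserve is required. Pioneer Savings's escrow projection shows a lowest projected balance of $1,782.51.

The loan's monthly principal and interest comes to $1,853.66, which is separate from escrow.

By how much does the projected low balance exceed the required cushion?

School district tax — $2,802.06 × 2 = $5,604.12 annually
Private mortgage insurance (PMI) — $3,046.32 annually
Hazard insurance — $885.60 annually
Yearly total = $9,536.04
Monthly = $9,536.04 ÷ 12 = $794.67
Required cushion = 2 × $794.67 = $1,589.34
Excess over cushion: $1,782.51 − $1,589.34 = $193.17

$193.17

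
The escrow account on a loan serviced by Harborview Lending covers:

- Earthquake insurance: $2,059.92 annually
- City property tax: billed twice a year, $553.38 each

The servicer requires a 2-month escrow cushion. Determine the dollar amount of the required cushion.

Earthquake insurance = $2,059.92 annually
City property tax = $553.38 × 2 = $1,106.76 annually
Annual escrow total = $2,059.92 + $1,106.76 = $3,166.68
Base monthly escrow = $3,166.68 / 12 = $263.89
Reserve = 2 × $263.89 = $527.78

$527.78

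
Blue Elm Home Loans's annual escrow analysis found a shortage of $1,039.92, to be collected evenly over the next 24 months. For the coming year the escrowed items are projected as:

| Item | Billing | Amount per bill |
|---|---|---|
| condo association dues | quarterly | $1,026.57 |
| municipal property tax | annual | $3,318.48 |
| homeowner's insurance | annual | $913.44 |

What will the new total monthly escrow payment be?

Condo association dues: $1,026.57 × 4 = $4,106.28
Municipal property tax: $3,318.48
Homeowner's insurance: $913.44
Combined annual = $4,106.28 + $3,318.48 + $913.44 = $8,338.20
Per month = $8,338.20 / 12 = $694.85
Shortage per month = $1,039.92 ÷ 24 = $43.33
New monthly escrow = $694.85 + $43.33 = $738.18

$738.18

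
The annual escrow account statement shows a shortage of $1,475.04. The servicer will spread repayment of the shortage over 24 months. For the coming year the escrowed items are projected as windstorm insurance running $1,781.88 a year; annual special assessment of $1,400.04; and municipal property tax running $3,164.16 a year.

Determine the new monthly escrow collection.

Windstorm insurance — $1,781.88
Special assessment — $1,400.04
Municipal property tax — $3,164.16
Annual escrow total = $6,346.08
Per month = $6,346.08 / 12 = $528.84
Shortage per month = $1,475.04 / 24 = $61.46
Adjusted monthly = $528.84 + $61.46 = $590.30

$590.30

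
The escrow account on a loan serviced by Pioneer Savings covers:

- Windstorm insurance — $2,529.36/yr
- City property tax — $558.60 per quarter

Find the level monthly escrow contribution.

$396.98

Windstorm insurance: $2,529.36 annually
City property tax: $558.60 × 4 = $2,234.40 annually
Total annual escrow = $4,763.76
Base monthly escrow = $4,763.76 / 12 = $396.98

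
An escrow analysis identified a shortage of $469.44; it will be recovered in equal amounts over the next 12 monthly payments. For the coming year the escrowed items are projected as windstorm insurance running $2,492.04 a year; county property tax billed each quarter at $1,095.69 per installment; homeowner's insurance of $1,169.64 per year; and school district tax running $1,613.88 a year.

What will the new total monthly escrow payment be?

$843.98

Windstorm insurance — $2,492.04/yr
County property tax — $1,095.69 × 4 = $4,382.76/yr
Homeowner's insurance — $1,169.64/yr
School district tax — $1,613.88/yr
Annual escrow total = $9,658.32
Per month = $9,658.32 / 12 = $804.86
Shortage per month = $469.44 ÷ 12 = $39.12
Adjusted monthly = $804.86 + $39.12 = $843.98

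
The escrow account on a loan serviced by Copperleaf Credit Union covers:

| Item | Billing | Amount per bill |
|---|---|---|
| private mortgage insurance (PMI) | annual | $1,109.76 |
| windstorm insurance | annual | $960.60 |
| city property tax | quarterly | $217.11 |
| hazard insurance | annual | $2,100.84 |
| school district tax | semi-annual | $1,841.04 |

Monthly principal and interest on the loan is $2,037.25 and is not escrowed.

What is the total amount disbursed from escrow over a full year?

$8,721.72

Private mortgage insurance (PMI) — $1,109.76 annually
Windstorm insurance — $960.60 annually
City property tax — $217.11 × 4 = $868.44 annually
Hazard insurance — $2,100.84 annually
School district tax — $1,841.04 × 2 = $3,682.08 annually
Yearly total = $8,721.72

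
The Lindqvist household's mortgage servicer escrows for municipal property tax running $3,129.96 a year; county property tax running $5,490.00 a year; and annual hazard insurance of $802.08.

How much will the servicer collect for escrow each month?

Municipal property tax = $3,129.96 annually
County property tax = $5,490.00 annually
Hazard insurance = $802.08 annually
Total per year = $9,422.04
Base monthly escrow = $9,422.04 / 12 = $785.17

$785.17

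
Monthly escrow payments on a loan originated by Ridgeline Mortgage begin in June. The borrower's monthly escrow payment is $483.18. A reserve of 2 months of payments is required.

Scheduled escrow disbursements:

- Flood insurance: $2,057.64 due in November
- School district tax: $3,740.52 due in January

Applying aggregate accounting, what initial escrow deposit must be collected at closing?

Cushion = 2 × $483.18 = $966.36
Trial balance (start $0, +$483.18 each month, − disbursements):
  Jun: +$483.18 → $483.18
  Jul: +$483.18 → $966.36
  Aug: +$483.18 → $1,449.54
  Sep: +$483.18 → $1,932.72
  Oct: +$483.18 → $2,415.90
  Nov: +$483.18 − $2,057.64 → $841.44
  Dec: +$483.18 → $1,324.62
  Jan: +$483.18 − $3,740.52 → -$1,932.72
  Feb: +$483.18 → -$1,449.54
  Mar: +$483.18 → -$966.36
  Apr: +$483.18 → -$483.18
  May: +$483.18 → $0.00
Lowest trial balance = -$1,932.72 (Jan)
Initial deposit = cushion − low point = $966.36 − (-$1,932.72) = $2,899.08

$2,899.08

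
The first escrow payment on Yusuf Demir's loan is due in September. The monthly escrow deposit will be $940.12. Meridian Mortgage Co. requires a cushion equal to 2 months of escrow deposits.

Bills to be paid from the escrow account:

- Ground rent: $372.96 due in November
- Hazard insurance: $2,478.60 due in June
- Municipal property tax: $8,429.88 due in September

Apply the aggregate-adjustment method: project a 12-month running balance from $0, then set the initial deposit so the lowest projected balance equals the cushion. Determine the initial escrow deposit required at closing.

Cushion = 2 × $940.12 = $1,880.24
Trial balance (start $0, +$940.12 each month, − disbursements):
  Sep: +$940.12 − $8,429.88 → -$7,489.76
  Oct: +$940.12 → -$6,549.64
  Nov: +$940.12 − $372.96 → -$5,982.48
  Dec: +$940.12 → -$5,042.36
  Jan: +$940.12 → -$4,102.24
  Feb: +$940.12 → -$3,162.12
  Mar: +$940.12 → -$2,222.00
  Apr: +$940.12 → -$1,281.88
  May: +$940.12 → -$341.76
  Jun: +$940.12 − $2,478.60 → -$1,880.24
  Jul: +$940.12 → -$940.12
  Aug: +$940.12 → $0.00
Lowest trial balance = -$7,489.76 (Sep)
Initial deposit = cushion − low point = $1,880.24 − (-$7,489.76) = $9,370.00

$9,370.00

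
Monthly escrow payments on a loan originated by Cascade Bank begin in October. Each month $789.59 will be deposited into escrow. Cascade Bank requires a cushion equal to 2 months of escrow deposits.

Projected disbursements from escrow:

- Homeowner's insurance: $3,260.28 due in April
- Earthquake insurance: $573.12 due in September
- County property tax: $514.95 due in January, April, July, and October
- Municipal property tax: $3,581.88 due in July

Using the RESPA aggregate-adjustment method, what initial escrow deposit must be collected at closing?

Cushion = 2 × $789.59 = $1,579.18
Trial balance (start $0, +$789.59 each month, − disbursements):
  Oct: +$789.59 − $514.95 → $274.64
  Nov: +$789.59 → $1,064.23
  Dec: +$789.59 → $1,853.82
  Jan: +$789.59 − $514.95 → $2,128.46
  Feb: +$789.59 → $2,918.05
  Mar: +$789.59 → $3,707.64
  Apr: +$789.59 − $3,775.23 → $722.00
  May: +$789.59 → $1,511.59
  Jun: +$789.59 → $2,301.18
  Jul: +$789.59 − $4,096.83 → -$1,006.06
  Aug: +$789.59 → -$216.47
  Sep: +$789.59 − $573.12 → $0.00
Lowest trial balance = -$1,006.06 (Jul)
Initial deposit = cushion − low point = $1,579.18 − (-$1,006.06) = $2,585.24

$2,585.24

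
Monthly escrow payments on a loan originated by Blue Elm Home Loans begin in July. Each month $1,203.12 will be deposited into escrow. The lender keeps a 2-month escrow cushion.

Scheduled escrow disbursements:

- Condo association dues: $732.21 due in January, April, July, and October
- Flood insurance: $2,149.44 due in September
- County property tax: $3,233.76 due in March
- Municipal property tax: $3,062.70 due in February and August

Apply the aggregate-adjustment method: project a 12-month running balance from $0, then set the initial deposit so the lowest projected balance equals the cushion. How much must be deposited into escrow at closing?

Cushion = 2 × $1,203.12 = $2,406.24
Trial balance (start $0, +$1,203.12 each month, − disbursements):
  Jul: +$1,203.12 − $732.21 → $470.91
  Aug: +$1,203.12 − $3,062.70 → -$1,388.67
  Sep: +$1,203.12 − $2,149.44 → -$2,334.99
  Oct: +$1,203.12 − $732.21 → -$1,864.08
  Nov: +$1,203.12 → -$660.96
  Dec: +$1,203.12 → $542.16
  Jan: +$1,203.12 − $732.21 → $1,013.07
  Feb: +$1,203.12 − $3,062.70 → -$846.51
  Mar: +$1,203.12 − $3,233.76 → -$2,877.15
  Apr: +$1,203.12 − $732.21 → -$2,406.24
  May: +$1,203.12 → -$1,203.12
  Jun: +$1,203.12 → $0.00
Lowest trial balance = -$2,877.15 (Mar)
Initial deposit = cushion − low point = $2,406.24 − (-$2,877.15) = $5,283.39

$5,283.39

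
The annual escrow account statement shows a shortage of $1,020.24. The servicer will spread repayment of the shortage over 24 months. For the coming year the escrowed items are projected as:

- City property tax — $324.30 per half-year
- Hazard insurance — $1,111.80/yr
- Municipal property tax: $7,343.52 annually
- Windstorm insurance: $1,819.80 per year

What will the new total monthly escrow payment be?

$952.82

City property tax — $324.30 × 2 = $648.60/yr
Hazard insurance — $1,111.80/yr
Municipal property tax — $7,343.52/yr
Windstorm insurance — $1,819.80/yr
Total per year = $648.60 + $1,111.80 + $7,343.52 + $1,819.80 = $10,923.72
Monthly = $10,923.72 / 12 = $910.31
Shortage spread = $1,020.24 ÷ 24 = $42.51/mo
New monthly escrow = $910.31 + $42.51 = $952.82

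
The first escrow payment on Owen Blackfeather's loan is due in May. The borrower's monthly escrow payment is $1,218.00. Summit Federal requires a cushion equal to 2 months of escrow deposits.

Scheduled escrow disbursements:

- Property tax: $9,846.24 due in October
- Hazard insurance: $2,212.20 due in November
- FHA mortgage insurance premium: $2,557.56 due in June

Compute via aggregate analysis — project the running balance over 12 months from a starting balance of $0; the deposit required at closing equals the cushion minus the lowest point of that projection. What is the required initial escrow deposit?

$8,526.00

Cushion = 2 × $1,218.00 = $2,436.00
Trial balance (start $0, +$1,218.00 each month, − disbursements):
  May: +$1,218.00 → $1,218.00
  Jun: +$1,218.00 − $2,557.56 → -$121.56
  Jul: +$1,218.00 → $1,096.44
  Aug: +$1,218.00 → $2,314.44
  Sep: +$1,218.00 → $3,532.44
  Oct: +$1,218.00 − $9,846.24 → -$5,095.80
  Nov: +$1,218.00 − $2,212.20 → -$6,090.00
  Dec: +$1,218.00 → -$4,872.00
  Jan: +$1,218.00 → -$3,654.00
  Feb: +$1,218.00 → -$2,436.00
  Mar: +$1,218.00 → -$1,218.00
  Apr: +$1,218.00 → $0.00
Lowest trial balance = -$6,090.00 (Nov)
Initial deposit = cushion − low point = $2,436.00 − (-$6,090.00) = $8,526.00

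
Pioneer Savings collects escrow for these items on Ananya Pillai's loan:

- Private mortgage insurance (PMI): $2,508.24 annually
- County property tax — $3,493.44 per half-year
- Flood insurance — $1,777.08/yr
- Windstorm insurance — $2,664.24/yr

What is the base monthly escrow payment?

Private mortgage insurance (PMI) = $2,508.24 annually
County property tax = $3,493.44 × 2 = $6,986.88 annually
Flood insurance = $1,777.08 annually
Windstorm insurance = $2,664.24 annually
Total annual escrow = $2,508.24 + $6,986.88 + $1,777.08 + $2,664.24 = $13,936.44
Base monthly escrow = $13,936.44 / 12 = $1,161.37

$1,161.37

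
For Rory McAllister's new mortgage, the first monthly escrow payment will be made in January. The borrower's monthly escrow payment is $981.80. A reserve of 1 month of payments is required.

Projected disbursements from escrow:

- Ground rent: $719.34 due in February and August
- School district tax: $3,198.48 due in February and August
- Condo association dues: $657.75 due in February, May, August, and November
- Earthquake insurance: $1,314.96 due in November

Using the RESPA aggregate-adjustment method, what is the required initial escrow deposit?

$3,593.77

Cushion = 1 × $981.80 = $981.80
Trial balance (start $0, +$981.80 each month, − disbursements):
  Jan: +$981.80 → $981.80
  Feb: +$981.80 − $4,575.57 → -$2,611.97
  Mar: +$981.80 → -$1,630.17
  Apr: +$981.80 → -$648.37
  May: +$981.80 − $657.75 → -$324.32
  Jun: +$981.80 → $657.48
  Jul: +$981.80 → $1,639.28
  Aug: +$981.80 − $4,575.57 → -$1,954.49
  Sep: +$981.80 → -$972.69
  Oct: +$981.80 → $9.11
  Nov: +$981.80 − $1,972.71 → -$981.80
  Dec: +$981.80 → $0.00
Lowest trial balance = -$2,611.97 (Feb)
Initial deposit = cushion − low point = $981.80 − (-$2,611.97) = $3,593.77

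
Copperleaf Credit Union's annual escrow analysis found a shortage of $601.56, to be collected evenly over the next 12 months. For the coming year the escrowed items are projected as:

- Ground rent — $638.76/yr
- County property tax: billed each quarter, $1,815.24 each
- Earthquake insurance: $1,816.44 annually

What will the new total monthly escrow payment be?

$859.81

Ground rent: $638.76 per year
County property tax: $1,815.24 × 4 = $7,260.96 per year
Earthquake insurance: $1,816.44 per year
Yearly total = $638.76 + $7,260.96 + $1,816.44 = $9,716.16
Per month = $9,716.16 / 12 = $809.68
Shortage spread = $601.56 / 12 = $50.13/mo
Adjusted monthly = $809.68 + $50.13 = $859.81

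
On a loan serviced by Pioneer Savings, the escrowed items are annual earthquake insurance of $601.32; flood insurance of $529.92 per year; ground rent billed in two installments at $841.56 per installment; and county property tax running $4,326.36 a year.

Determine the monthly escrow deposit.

$595.06

Earthquake insurance: $601.32 annually
Flood insurance: $529.92 annually
Ground rent: $841.56 × 2 = $1,683.12 annually
County property tax: $4,326.36 annually
Combined annual = $7,140.72
Monthly escrow = $7,140.72 / 12 = $595.06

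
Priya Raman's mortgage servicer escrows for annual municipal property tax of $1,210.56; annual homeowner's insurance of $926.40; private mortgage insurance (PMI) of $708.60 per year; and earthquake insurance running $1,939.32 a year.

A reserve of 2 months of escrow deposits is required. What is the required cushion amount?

Municipal property tax: $1,210.56 annually
Homeowner's insurance: $926.40 annually
Private mortgage insurance (PMI): $708.60 annually
Earthquake insurance: $1,939.32 annually
Total annual escrow = $4,784.88
Monthly = $4,784.88 ÷ 12 = $398.74
Cushion = 2 × $398.74 = $797.48

$797.48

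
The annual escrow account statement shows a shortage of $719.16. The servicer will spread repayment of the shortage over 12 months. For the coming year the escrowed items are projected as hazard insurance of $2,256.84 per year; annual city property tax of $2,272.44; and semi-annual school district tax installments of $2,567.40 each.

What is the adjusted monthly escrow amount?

Hazard insurance = $2,256.84
City property tax = $2,272.44
School district tax = $2,567.40 × 2 = $5,134.80
Annual escrow total = $2,256.84 + $2,272.44 + $5,134.80 = $9,664.08
Per month = $9,664.08 ÷ 12 = $805.34
Shortage per month = $719.16 / 12 = $59.93
New monthly escrow = $805.34 + $59.93 = $865.27

$865.27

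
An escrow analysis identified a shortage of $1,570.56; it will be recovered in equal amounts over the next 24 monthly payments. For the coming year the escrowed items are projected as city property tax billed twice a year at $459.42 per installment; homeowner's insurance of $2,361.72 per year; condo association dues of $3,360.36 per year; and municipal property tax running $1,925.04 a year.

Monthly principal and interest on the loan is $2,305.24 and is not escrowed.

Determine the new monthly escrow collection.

City property tax = $459.42 × 2 = $918.84 per year
Homeowner's insurance = $2,361.72 per year
Condo association dues = $3,360.36 per year
Municipal property tax = $1,925.04 per year
Annual escrow total = $8,565.96
Per month = $8,565.96 ÷ 12 = $713.83
Shortage per month = $1,570.56 / 24 = $65.44
New monthly escrow = $713.83 + $65.44 = $779.27

$779.27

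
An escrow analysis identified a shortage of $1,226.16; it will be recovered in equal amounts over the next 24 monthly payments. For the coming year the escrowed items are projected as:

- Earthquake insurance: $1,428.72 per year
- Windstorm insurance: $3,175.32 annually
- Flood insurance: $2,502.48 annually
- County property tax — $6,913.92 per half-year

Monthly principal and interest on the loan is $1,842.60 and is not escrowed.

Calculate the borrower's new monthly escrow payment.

Earthquake insurance — $1,428.72 annually
Windstorm insurance — $3,175.32 annually
Flood insurance — $2,502.48 annually
County property tax — $6,913.92 × 2 = $13,827.84 annually
Total per year = $1,428.72 + $3,175.32 + $2,502.48 + $13,827.84 = $20,934.36
Per month = $20,934.36 / 12 = $1,744.53
Monthly shortage recovery: $1,226.16 / 24 = $51.09
Adjusted monthly = $1,744.53 + $51.09 = $1,795.62

$1,795.62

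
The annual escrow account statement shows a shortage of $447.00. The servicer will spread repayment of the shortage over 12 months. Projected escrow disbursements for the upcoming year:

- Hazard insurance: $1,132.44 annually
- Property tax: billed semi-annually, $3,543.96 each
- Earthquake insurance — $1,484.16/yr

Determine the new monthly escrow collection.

Hazard insurance: $1,132.44
Property tax: $3,543.96 × 2 = $7,087.92
Earthquake insurance: $1,484.16
Total per year = $9,704.52
Monthly escrow = $9,704.52 ÷ 12 = $808.71
Shortage spread = $447.00 / 12 = $37.25/mo
New monthly escrow = $808.71 + $37.25 = $845.96

$845.96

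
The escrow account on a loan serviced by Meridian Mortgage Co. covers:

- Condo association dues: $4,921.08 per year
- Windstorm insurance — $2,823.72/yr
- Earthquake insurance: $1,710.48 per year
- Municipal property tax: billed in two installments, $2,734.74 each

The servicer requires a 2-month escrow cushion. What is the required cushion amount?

$2,487.46

Condo association dues: $4,921.08 per year
Windstorm insurance: $2,823.72 per year
Earthquake insurance: $1,710.48 per year
Municipal property tax: $2,734.74 × 2 = $5,469.48 per year
Yearly total = $4,921.08 + $2,823.72 + $1,710.48 + $5,469.48 = $14,924.76
Base monthly escrow = $14,924.76 ÷ 12 = $1,243.73
Reserve = 2 × $1,243.73 = $2,487.46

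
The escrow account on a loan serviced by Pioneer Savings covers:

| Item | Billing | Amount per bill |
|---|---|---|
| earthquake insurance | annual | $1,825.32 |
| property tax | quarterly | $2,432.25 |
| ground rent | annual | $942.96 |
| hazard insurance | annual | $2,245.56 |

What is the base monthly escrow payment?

$1,228.57

Earthquake insurance: $1,825.32
Property tax: $2,432.25 × 4 = $9,729.00
Ground rent: $942.96
Hazard insurance: $2,245.56
Annual escrow total = $1,825.32 + $9,729.00 + $942.96 + $2,245.56 = $14,742.84
Base monthly escrow = $14,742.84 ÷ 12 = $1,228.57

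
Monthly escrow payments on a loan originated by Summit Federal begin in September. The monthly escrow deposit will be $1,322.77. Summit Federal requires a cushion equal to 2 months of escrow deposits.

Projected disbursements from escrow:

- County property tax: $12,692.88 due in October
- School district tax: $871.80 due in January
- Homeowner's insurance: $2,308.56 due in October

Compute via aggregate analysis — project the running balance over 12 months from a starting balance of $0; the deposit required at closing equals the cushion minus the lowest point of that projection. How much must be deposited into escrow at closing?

$15,001.44

Cushion = 2 × $1,322.77 = $2,645.54
Trial balance (start $0, +$1,322.77 each month, − disbursements):
  Sep: +$1,322.77 → $1,322.77
  Oct: +$1,322.77 − $15,001.44 → -$12,355.90
  Nov: +$1,322.77 → -$11,033.13
  Dec: +$1,322.77 → -$9,710.36
  Jan: +$1,322.77 − $871.80 → -$9,259.39
  Feb: +$1,322.77 → -$7,936.62
  Mar: +$1,322.77 → -$6,613.85
  Apr: +$1,322.77 → -$5,291.08
  May: +$1,322.77 → -$3,968.31
  Jun: +$1,322.77 → -$2,645.54
  Jul: +$1,322.77 → -$1,322.77
  Aug: +$1,322.77 → $0.00
Lowest trial balance = -$12,355.90 (Oct)
Initial deposit = cushion − low point = $2,645.54 − (-$12,355.90) = $15,001.44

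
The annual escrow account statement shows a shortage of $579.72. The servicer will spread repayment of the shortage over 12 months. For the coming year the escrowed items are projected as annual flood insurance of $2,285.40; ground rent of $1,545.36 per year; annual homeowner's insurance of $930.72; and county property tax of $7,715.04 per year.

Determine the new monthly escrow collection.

$1,088.02

Flood insurance = $2,285.40 per year
Ground rent = $1,545.36 per year
Homeowner's insurance = $930.72 per year
County property tax = $7,715.04 per year
Annual escrow total = $2,285.40 + $1,545.36 + $930.72 + $7,715.04 = $12,476.52
Per month = $12,476.52 / 12 = $1,039.71
Shortage spread = $579.72 ÷ 12 = $48.31/mo
Adjusted monthly = $1,039.71 + $48.31 = $1,088.02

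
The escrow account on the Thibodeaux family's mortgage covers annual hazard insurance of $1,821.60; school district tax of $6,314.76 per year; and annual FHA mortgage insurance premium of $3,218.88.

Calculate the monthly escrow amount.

$946.27

Hazard insurance = $1,821.60 annually
School district tax = $6,314.76 annually
FHA mortgage insurance premium = $3,218.88 annually
Total per year = $1,821.60 + $6,314.76 + $3,218.88 = $11,355.24
Base monthly escrow = $11,355.24 / 12 = $946.27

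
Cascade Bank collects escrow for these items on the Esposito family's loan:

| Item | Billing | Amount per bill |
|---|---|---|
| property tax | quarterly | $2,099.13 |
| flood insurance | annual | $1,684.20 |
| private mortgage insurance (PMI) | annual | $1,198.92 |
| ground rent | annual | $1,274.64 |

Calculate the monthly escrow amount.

Property tax — $2,099.13 × 4 = $8,396.52 annually
Flood insurance — $1,684.20 annually
Private mortgage insurance (PMI) — $1,198.92 annually
Ground rent — $1,274.64 annually
Annual escrow total = $12,554.28
Monthly escrow = $12,554.28 ÷ 12 = $1,046.19

$1,046.19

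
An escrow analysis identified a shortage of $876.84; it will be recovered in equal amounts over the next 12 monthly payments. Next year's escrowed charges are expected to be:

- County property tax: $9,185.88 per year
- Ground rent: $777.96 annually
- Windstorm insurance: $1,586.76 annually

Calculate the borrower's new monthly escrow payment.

County property tax: $9,185.88 annually
Ground rent: $777.96 annually
Windstorm insurance: $1,586.76 annually
Yearly total = $11,550.60
Monthly escrow = $11,550.60 / 12 = $962.55
Monthly shortage recovery: $876.84 / 12 = $73.07
Adjusted monthly = $962.55 + $73.07 = $1,035.62

$1,035.62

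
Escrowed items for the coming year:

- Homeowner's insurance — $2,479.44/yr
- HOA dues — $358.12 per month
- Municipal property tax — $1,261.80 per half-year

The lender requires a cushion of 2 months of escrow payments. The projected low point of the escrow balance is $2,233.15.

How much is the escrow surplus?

Homeowner's insurance — $2,479.44/yr
HOA dues — $358.12 × 12 = $4,297.44/yr
Municipal property tax — $1,261.80 × 2 = $2,523.60/yr
Yearly total = $9,300.48
Monthly escrow = $9,300.48 ÷ 12 = $775.04
Required cushion = 2 × $775.04 = $1,550.08
Surplus = $2,233.15 − $1,550.08 = $683.07

$683.07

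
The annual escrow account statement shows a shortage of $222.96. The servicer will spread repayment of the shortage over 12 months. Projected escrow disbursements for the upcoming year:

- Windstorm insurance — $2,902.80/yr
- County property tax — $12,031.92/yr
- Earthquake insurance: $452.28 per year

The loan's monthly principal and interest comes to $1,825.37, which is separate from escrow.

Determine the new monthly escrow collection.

$1,300.83

Windstorm insurance = $2,902.80 per year
County property tax = $12,031.92 per year
Earthquake insurance = $452.28 per year
Combined annual = $2,902.80 + $12,031.92 + $452.28 = $15,387.00
Per month = $15,387.00 / 12 = $1,282.25
Shortage spread = $222.96 / 12 = $18.58/mo
Adjusted monthly = $1,282.25 + $18.58 = $1,300.83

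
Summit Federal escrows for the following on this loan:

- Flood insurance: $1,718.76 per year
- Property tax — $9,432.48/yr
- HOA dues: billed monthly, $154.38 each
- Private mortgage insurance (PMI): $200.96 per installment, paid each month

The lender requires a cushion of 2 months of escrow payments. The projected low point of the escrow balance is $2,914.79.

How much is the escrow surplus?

Flood insurance — $1,718.76 annually
Property tax — $9,432.48 annually
HOA dues — $154.38 × 12 = $1,852.56 annually
Private mortgage insurance (PMI) — $200.96 × 12 = $2,411.52 annually
Total per year = $15,415.32
Monthly escrow = $15,415.32 / 12 = $1,284.61
Cushion = 2 × $1,284.61 = $2,569.22
Surplus = $2,914.79 − $2,569.22 = $345.57

$345.57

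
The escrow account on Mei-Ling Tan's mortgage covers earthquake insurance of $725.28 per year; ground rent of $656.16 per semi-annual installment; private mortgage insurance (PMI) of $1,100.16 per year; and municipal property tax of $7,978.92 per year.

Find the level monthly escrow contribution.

$926.39

Earthquake insurance: $725.28
Ground rent: $656.16 × 2 = $1,312.32
Private mortgage insurance (PMI): $1,100.16
Municipal property tax: $7,978.92
Total annual escrow = $725.28 + $1,312.32 + $1,100.16 + $7,978.92 = $11,116.68
Per month = $11,116.68 ÷ 12 = $926.39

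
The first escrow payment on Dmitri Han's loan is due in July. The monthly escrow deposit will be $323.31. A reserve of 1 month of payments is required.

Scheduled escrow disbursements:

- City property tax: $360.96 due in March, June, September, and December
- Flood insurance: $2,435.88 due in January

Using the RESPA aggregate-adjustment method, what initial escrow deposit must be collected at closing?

Cushion = 1 × $323.31 = $323.31
Trial balance (start $0, +$323.31 each month, − disbursements):
  Jul: +$323.31 → $323.31
  Aug: +$323.31 → $646.62
  Sep: +$323.31 − $360.96 → $608.97
  Oct: +$323.31 → $932.28
  Nov: +$323.31 → $1,255.59
  Dec: +$323.31 − $360.96 → $1,217.94
  Jan: +$323.31 − $2,435.88 → -$894.63
  Feb: +$323.31 → -$571.32
  Mar: +$323.31 − $360.96 → -$608.97
  Apr: +$323.31 → -$285.66
  May: +$323.31 → $37.65
  Jun: +$323.31 − $360.96 → $0.00
Lowest trial balance = -$894.63 (Jan)
Initial deposit = cushion − low point = $323.31 − (-$894.63) = $1,217.94

$1,217.94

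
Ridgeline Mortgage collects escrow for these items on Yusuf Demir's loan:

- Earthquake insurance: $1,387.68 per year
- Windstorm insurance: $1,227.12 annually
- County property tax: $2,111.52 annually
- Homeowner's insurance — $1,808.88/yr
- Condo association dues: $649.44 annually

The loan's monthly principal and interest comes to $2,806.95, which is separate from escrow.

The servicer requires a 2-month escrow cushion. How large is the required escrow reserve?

Earthquake insurance: $1,387.68/yr
Windstorm insurance: $1,227.12/yr
County property tax: $2,111.52/yr
Homeowner's insurance: $1,808.88/yr
Condo association dues: $649.44/yr
Yearly total = $1,387.68 + $1,227.12 + $2,111.52 + $1,808.88 + $649.44 = $7,184.64
Monthly escrow = $7,184.64 / 12 = $598.72
Required cushion = 2 × $598.72 = $1,197.44

$1,197.44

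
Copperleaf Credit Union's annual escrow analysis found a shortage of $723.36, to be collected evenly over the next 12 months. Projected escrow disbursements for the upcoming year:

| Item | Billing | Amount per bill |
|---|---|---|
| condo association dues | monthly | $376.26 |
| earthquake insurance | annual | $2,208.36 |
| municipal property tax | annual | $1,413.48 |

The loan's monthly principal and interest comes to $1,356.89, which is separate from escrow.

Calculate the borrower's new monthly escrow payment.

Condo association dues = $376.26 × 12 = $4,515.12 per year
Earthquake insurance = $2,208.36 per year
Municipal property tax = $1,413.48 per year
Total per year = $4,515.12 + $2,208.36 + $1,413.48 = $8,136.96
Monthly = $8,136.96 / 12 = $678.08
Shortage spread = $723.36 / 12 = $60.28/mo
New monthly escrow = $678.08 + $60.28 = $738.36

$738.36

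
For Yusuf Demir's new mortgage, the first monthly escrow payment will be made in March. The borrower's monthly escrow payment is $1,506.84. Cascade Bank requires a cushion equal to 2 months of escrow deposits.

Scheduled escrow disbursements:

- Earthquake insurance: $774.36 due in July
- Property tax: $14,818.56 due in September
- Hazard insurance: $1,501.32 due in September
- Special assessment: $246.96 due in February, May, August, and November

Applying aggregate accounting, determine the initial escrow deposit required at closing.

Cushion = 2 × $1,506.84 = $3,013.68
Trial balance (start $0, +$1,506.84 each month, − disbursements):
  Mar: +$1,506.84 → $1,506.84
  Apr: +$1,506.84 → $3,013.68
  May: +$1,506.84 − $246.96 → $4,273.56
  Jun: +$1,506.84 → $5,780.40
  Jul: +$1,506.84 − $774.36 → $6,512.88
  Aug: +$1,506.84 − $246.96 → $7,772.76
  Sep: +$1,506.84 − $16,319.88 → -$7,040.28
  Oct: +$1,506.84 → -$5,533.44
  Nov: +$1,506.84 − $246.96 → -$4,273.56
  Dec: +$1,506.84 → -$2,766.72
  Jan: +$1,506.84 → -$1,259.88
  Feb: +$1,506.84 − $246.96 → $0.00
Lowest trial balance = -$7,040.28 (Sep)
Initial deposit = cushion − low point = $3,013.68 − (-$7,040.28) = $10,053.96

$10,053.96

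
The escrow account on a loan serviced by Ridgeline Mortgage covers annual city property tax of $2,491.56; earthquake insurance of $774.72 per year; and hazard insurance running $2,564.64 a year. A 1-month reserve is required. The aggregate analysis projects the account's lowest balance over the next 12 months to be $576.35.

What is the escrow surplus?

$90.44

City property tax: $2,491.56 per year
Earthquake insurance: $774.72 per year
Hazard insurance: $2,564.64 per year
Total annual escrow = $2,491.56 + $774.72 + $2,564.64 = $5,830.92
Per month = $5,830.92 / 12 = $485.91
Required reserve = 1 × $485.91 = $485.91
Surplus = $576.35 − $485.91 = $90.44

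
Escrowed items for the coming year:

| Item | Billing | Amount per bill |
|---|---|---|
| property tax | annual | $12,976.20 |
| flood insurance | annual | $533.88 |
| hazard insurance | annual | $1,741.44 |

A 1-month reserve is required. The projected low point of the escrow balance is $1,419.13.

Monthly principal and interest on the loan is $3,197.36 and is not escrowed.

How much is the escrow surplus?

$148.17

Property tax: $12,976.20
Flood insurance: $533.88
Hazard insurance: $1,741.44
Combined annual = $12,976.20 + $533.88 + $1,741.44 = $15,251.52
Monthly = $15,251.52 ÷ 12 = $1,270.96
Required reserve = 1 × $1,270.96 = $1,270.96
Excess over cushion: $1,419.13 − $1,270.96 = $148.17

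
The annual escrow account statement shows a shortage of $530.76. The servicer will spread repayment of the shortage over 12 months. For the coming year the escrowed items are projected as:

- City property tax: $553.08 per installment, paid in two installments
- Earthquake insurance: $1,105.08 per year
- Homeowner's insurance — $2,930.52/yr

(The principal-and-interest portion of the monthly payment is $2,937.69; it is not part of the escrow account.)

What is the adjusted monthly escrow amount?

City property tax — $553.08 × 2 = $1,106.16
Earthquake insurance — $1,105.08
Homeowner's insurance — $2,930.52
Total per year = $5,141.76
Monthly escrow = $5,141.76 / 12 = $428.48
Shortage spread = $530.76 ÷ 12 = $44.23/mo
Adjusted monthly = $428.48 + $44.23 = $472.71

$472.71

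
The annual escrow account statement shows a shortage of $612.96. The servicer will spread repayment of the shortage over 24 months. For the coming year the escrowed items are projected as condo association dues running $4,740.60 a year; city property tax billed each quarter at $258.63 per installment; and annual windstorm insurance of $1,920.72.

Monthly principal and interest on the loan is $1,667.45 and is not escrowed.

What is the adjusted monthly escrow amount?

Condo association dues: $4,740.60/yr
City property tax: $258.63 × 4 = $1,034.52/yr
Windstorm insurance: $1,920.72/yr
Total per year = $4,740.60 + $1,034.52 + $1,920.72 = $7,695.84
Monthly escrow = $7,695.84 / 12 = $641.32
Monthly shortage recovery: $612.96 / 24 = $25.54
Adjusted monthly = $641.32 + $25.54 = $666.86

$666.86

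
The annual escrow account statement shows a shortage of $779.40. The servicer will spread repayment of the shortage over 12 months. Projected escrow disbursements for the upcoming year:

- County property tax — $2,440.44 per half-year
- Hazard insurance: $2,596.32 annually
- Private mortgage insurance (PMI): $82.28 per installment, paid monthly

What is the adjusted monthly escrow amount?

$770.33

County property tax: $2,440.44 × 2 = $4,880.88
Hazard insurance: $2,596.32
Private mortgage insurance (PMI): $82.28 × 12 = $987.36
Total per year = $4,880.88 + $2,596.32 + $987.36 = $8,464.56
Per month = $8,464.56 / 12 = $705.38
Monthly shortage recovery: $779.40 / 12 = $64.95
Adjusted monthly = $705.38 + $64.95 = $770.33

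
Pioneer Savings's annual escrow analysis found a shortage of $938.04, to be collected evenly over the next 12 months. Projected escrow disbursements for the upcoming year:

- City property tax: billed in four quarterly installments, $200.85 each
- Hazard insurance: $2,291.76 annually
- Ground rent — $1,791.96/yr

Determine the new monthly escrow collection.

$485.43

City property tax — $200.85 × 4 = $803.40 per year
Hazard insurance — $2,291.76 per year
Ground rent — $1,791.96 per year
Total annual escrow = $803.40 + $2,291.76 + $1,791.96 = $4,887.12
Monthly escrow = $4,887.12 ÷ 12 = $407.26
Shortage per month = $938.04 ÷ 12 = $78.17
New monthly escrow = $407.26 + $78.17 = $485.43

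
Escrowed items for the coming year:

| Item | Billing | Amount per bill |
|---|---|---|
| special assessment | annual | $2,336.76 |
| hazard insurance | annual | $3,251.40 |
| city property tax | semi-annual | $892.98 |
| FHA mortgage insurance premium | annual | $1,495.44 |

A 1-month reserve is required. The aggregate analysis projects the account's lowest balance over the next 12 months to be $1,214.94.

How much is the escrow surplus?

Special assessment — $2,336.76/yr
Hazard insurance — $3,251.40/yr
City property tax — $892.98 × 2 = $1,785.96/yr
FHA mortgage insurance premium — $1,495.44/yr
Yearly total = $8,869.56
Base monthly escrow = $8,869.56 ÷ 12 = $739.13
Required reserve = 1 × $739.13 = $739.13
Excess over cushion: $1,214.94 − $739.13 = $475.81

$475.81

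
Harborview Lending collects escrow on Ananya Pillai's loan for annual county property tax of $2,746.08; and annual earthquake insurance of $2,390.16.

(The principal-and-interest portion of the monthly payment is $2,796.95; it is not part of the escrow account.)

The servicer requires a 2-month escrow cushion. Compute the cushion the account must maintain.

County property tax = $2,746.08
Earthquake insurance = $2,390.16
Combined annual = $2,746.08 + $2,390.16 = $5,136.24
Monthly escrow = $5,136.24 / 12 = $428.02
Required cushion = 2 × $428.02 = $856.04

$856.04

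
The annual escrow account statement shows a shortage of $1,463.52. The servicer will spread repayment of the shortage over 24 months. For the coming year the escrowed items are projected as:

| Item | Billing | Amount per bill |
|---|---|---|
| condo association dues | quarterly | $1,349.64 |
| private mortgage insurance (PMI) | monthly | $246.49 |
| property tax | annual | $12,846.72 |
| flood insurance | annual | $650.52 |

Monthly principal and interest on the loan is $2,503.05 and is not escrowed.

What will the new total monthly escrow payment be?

$1,882.12

Condo association dues — $1,349.64 × 4 = $5,398.56/yr
Private mortgage insurance (PMI) — $246.49 × 12 = $2,957.88/yr
Property tax — $12,846.72/yr
Flood insurance — $650.52/yr
Combined annual = $21,853.68
Base monthly escrow = $21,853.68 / 12 = $1,821.14
Monthly shortage recovery: $1,463.52 / 24 = $60.98
New monthly escrow = $1,821.14 + $60.98 = $1,882.12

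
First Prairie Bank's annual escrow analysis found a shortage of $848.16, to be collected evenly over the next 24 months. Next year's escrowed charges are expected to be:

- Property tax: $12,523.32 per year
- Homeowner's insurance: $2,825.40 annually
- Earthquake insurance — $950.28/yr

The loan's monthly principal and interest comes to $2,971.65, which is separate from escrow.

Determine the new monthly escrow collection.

Property tax: $12,523.32 annually
Homeowner's insurance: $2,825.40 annually
Earthquake insurance: $950.28 annually
Total per year = $16,299.00
Base monthly escrow = $16,299.00 ÷ 12 = $1,358.25
Monthly shortage recovery: $848.16 ÷ 24 = $35.34
New monthly escrow = $1,358.25 + $35.34 = $1,393.59

$1,393.59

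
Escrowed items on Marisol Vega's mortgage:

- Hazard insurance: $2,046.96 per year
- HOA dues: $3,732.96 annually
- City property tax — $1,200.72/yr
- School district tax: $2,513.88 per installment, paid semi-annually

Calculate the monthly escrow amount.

Hazard insurance — $2,046.96 annually
HOA dues — $3,732.96 annually
City property tax — $1,200.72 annually
School district tax — $2,513.88 × 2 = $5,027.76 annually
Annual escrow total = $12,008.40
Monthly = $12,008.40 / 12 = $1,000.70

$1,000.70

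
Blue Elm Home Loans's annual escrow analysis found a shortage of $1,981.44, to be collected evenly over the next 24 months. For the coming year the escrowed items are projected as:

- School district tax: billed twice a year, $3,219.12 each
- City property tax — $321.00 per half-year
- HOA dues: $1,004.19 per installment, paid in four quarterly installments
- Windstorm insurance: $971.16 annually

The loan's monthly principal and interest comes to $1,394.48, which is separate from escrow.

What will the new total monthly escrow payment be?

School district tax = $3,219.12 × 2 = $6,438.24
City property tax = $321.00 × 2 = $642.00
HOA dues = $1,004.19 × 4 = $4,016.76
Windstorm insurance = $971.16
Yearly total = $6,438.24 + $642.00 + $4,016.76 + $971.16 = $12,068.16
Base monthly escrow = $12,068.16 / 12 = $1,005.68
Shortage per month = $1,981.44 / 24 = $82.56
New monthly escrow = $1,005.68 + $82.56 = $1,088.24

$1,088.24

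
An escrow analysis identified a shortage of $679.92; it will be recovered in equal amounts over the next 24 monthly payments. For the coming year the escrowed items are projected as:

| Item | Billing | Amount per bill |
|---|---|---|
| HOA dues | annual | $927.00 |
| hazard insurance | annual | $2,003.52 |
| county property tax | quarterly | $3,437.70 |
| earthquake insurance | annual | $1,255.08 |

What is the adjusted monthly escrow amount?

$1,523.03

HOA dues — $927.00/yr
Hazard insurance — $2,003.52/yr
County property tax — $3,437.70 × 4 = $13,750.80/yr
Earthquake insurance — $1,255.08/yr
Total annual escrow = $927.00 + $2,003.52 + $13,750.80 + $1,255.08 = $17,936.40
Monthly = $17,936.40 ÷ 12 = $1,494.70
Shortage per month = $679.92 / 24 = $28.33
New monthly escrow = $1,494.70 + $28.33 = $1,523.03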